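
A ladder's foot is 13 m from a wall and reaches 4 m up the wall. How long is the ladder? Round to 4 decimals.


Shape: right triangle
Legs a = 13 m, b = 4 m
Formula: c = sqrt(a^2 + b^2)
a^2 = 169, b^2 = 16
a^2 + b^2 = 185
c = sqrt(185)
c = 13.6015
13.6015 m


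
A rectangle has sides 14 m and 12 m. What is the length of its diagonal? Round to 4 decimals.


Shape: rectangle (diagonal via Pythagoras)
Sides: 14 m and 12 m
Formula: d = sqrt(l^2 + w^2)
l^2 = 196, w^2 = 144
l^2 + w^2 = 340
d = sqrt(340)
d = 18.4391
18.4391 m


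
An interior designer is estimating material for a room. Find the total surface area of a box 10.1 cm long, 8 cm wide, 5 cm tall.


Shape: rectangular prism
l = 10.1 cm, w = 8 cm, h = 5 cm
Formula: SA = 2(lw + lh + wh)
lw = 80.8, lh = 50.5, wh = 40
lw + lh + wh = 171.3
SA = 2 * 171.3
SA = 342.6
342.6 cm^2


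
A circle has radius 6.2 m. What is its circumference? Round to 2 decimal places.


Shape: circle
Radius r = 6.2 m
Formula: C = 2 * pi * r
C = 2 * pi * 6.2
C = 12.4 * pi
C = 38.96
38.96 m


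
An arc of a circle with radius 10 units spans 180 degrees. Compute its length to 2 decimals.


Shape: circular arc
Radius r = 10 units, Angle = 180 degrees
Formula: L = (angle/360) * 2 * pi * r
2 * pi * r = 20 * pi
L = (180/360) * 20 * pi
L = 10 * pi
L = 31.42
31.42 units


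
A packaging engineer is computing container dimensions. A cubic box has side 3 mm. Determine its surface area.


Shape: cube
Side s = 3 mm
A cube has 6 square faces.
Formula: SA = 6 * s^2
s^2 = 9
SA = 6 * 9
SA = 54
54 mm^2


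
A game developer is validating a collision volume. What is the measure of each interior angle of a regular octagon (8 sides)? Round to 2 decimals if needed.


Shape: regular octagon (8 sides)
Formula: interior angle = (n - 2) * 180 / n
(n - 2) = 6
(n - 2) * 180 = 1080
angle = 1080 / 8
angle = 135
135 degrees


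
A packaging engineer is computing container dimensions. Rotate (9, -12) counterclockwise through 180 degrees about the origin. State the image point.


Transformation: rotation about the origin
Original point: (9, -12)
Rule for 180 deg: (x, y) -> (-x, -y)
Apply: (9, -12) -> (-9, 12)
(-9, 12)


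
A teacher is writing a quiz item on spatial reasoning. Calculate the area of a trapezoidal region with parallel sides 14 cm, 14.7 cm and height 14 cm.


Shape: trapezoid
Parallel sides a = 14 cm, b = 14.7 cm; Height h = 14 cm
Formula: A = (a + b) * h / 2
a + b = 14 + 14.7 = 28.7
A = 28.7 * 14 / 2
A = 401.8 / 2
A = 200.9
200.9 cm^2


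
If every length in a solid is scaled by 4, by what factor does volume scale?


Linear scale factor k = 4
Rule: under a linear scaling by k, volumes scale by k^3.
k^3 = 4 * 4 * 4
k^3 = 16 * 4
k^3 = 64
Volume scales by a factor of 64.
64 (dimensionless)


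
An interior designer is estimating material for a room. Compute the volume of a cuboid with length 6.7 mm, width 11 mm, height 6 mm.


Shape: rectangular prism
l = 6.7 mm, w = 11 mm, h = 6 mm
Formula: V = l * w * h
V = 6.7 * 11 * 6
V = 73.7 * 6
V = 442.2
442.2 mm^3


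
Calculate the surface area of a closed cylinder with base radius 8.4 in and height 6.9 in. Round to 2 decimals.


Shape: closed cylinder
Radius r = 8.4 in, Height h = 6.9 in
Formula: SA = 2*pi*r^2 + 2*pi*r*h = 2*pi*r*(r + h)
r + h = 15.3
2 * r * (r + h) = 2 * 8.4 * 15.3 = 257.04
SA = 257.04 * pi
SA = 807.51
807.51 in^2


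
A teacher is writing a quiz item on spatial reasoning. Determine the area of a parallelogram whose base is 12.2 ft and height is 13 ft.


Shape: parallelogram
Base b = 12.2 ft, Height h = 13 ft
Formula: A = b * h
A = 12.2 * 13
A = 158.6
158.6 ft^2


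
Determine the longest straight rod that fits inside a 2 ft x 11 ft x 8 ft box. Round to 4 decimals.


Shape: rectangular box (space diagonal)
l = 2 ft, w = 11 ft, h = 8 ft
Visualize: the diagonal of the base, then a right triangle with that diagonal and the height.
Formula: d = sqrt(l^2 + w^2 + h^2)
l^2 + w^2 + h^2 = 4 + 121 + 64 = 189
d = sqrt(189)
d = 13.7477
13.7477 ft


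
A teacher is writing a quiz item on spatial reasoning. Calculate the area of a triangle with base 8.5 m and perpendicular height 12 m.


Shape: triangle
Base b = 8.5 m, Height h = 12 m
Formula: A = (1/2) * b * h
A = 0.5 * 8.5 * 12
A = 0.5 * 102
A = 51
51 m^2


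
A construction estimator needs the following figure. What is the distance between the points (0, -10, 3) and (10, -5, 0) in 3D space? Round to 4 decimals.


3D distance between two points
P1 = (0, -10, 3), P2 = (10, -5, 0)
Formula: d = sqrt((x2-x1)^2 + (y2-y1)^2 + (z2-z1)^2)
dx = 10 - 0 = 10
dy = -5 - -10 = 5
dz = 0 - 3 = -3
dx^2 + dy^2 + dz^2 = 100 + 25 + 9 = 134
d = sqrt(134)
d = 11.5758
11.5758 units


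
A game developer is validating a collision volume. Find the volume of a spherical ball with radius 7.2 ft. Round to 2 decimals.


Shape: sphere
Radius r = 7.2 ft
Formula: V = (4/3) * pi * r^3
r^3 = 373.248
(4/3) * 373.248 = 497.664
V = 497.664 * pi
V = 1563.46
1563.46 ft^3


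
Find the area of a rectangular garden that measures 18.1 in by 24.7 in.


Shape: rectangle
Length l = 18.1 in, Width w = 24.7 in
Formula: A = l * w
A = 18.1 * 24.7
A = 447.07
447.07 in^2


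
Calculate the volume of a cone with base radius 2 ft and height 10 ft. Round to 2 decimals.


Shape: cone
Radius r = 2 ft, Height h = 10 ft
Formula: V = (1/3) * pi * r^2 * h
r^2 = 4
pi * r^2 * h = pi * 4 * 10 = 40 * pi
V = 40 * pi / 3
V = 41.89
41.89 ft^3


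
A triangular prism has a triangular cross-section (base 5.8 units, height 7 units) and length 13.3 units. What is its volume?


Shape: triangular prism
Triangle base = 5.8 units, triangle height = 7 units, prism length L = 13.3 units
Formula: V = (1/2 * b * h_tri) * L
Cross-section area = 0.5 * 5.8 * 7 = 20.3
V = 20.3 * 13.3
V = 269.99
269.99 units^3


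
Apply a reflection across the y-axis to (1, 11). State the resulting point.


Transformation: reflection
Original point: (1, 11)
Rule for reflection over the y-axis: (x, y) -> (-x, y)
Apply: (1, 11) -> (-1, 11)
(-1, 11)


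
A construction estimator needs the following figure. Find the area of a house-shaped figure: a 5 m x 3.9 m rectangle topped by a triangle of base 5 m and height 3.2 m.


Composite shape: rectangle + triangle
Rectangle area = 5 * 3.9 = 19.5
Triangle area = 0.5 * 5 * 3.2 = 8
Total = 19.5 + 8
Total = 27.5
27.5 m^2


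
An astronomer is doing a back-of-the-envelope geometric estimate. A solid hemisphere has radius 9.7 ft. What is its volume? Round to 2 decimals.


Shape: hemisphere (half of a sphere)
Radius r = 9.7 ft
Formula: V = (1/2) * (4/3) * pi * r^3 = (2/3) * pi * r^3
r^3 = 912.673
(2/3) * 912.673 = 608.448667
V = 608.448667 * pi
V = 1911.5
1911.5 ft^3


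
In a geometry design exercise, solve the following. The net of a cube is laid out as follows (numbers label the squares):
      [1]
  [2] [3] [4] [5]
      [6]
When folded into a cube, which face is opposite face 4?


Net: cross layout. Take square 3 as the base (bottom).
Fold the four squares in the horizontal row up around 3: 2 -> left, 4 -> right, 5 wraps to the top.
Fold 1 and 6 up from 3: 1 -> back, 6 -> front.
Opposite pairs are therefore: (1, 6), (2, 4), (3, 5).
Face 4 is opposite face 2.
face 2


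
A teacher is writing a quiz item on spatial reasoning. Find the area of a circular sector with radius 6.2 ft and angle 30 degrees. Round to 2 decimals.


Shape: circular sector
Radius r = 6.2 ft, Angle = 30 degrees
Formula: A = (angle/360) * pi * r^2
r^2 = 38.44
Fraction of circle = 30/360
A = (30/360) * pi * 38.44
A = 3.203333 * pi
A = 10.06
10.06 ft^2


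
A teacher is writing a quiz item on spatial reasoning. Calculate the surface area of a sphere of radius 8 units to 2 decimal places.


Shape: sphere
Radius r = 8 units
Formula: SA = 4 * pi * r^2
r^2 = 64
SA = 4 * pi * 64
SA = 256 * pi
SA = 804.25
804.25 units^2


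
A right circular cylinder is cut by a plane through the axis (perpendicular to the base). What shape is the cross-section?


Solid: right circular cylinder
Cutting plane: through the axis (perpendicular to the base)
Visualize the intersection of the plane with the solid's surface.
The boundary of the cut region is a rectangle.
rectangle


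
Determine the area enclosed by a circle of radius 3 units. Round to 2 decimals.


Shape: circle
Radius r = 3 units
Formula: A = pi * r^2
r^2 = 3^2 = 9
A = pi * 9
A = 28.27
28.27 units^2


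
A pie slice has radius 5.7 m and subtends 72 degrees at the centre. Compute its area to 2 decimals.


Shape: circular sector
Radius r = 5.7 m, Angle = 72 degrees
Formula: A = (angle/360) * pi * r^2
r^2 = 32.49
Fraction of circle = 72/360
A = (72/360) * pi * 32.49
A = 6.498 * pi
A = 20.41
20.41 m^2


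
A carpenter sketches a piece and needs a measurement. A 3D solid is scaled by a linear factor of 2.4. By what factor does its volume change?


Linear scale factor k = 2.4
Rule: under a linear scaling by k, volumes scale by k^3.
k^3 = 2.4 * 2.4 * 2.4
k^3 = 5.76 * 2.4
k^3 = 13.824
Volume scales by a factor of 13.824.
13.824 (dimensionless)


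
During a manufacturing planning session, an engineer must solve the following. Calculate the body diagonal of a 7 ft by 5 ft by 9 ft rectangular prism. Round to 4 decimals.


Shape: rectangular box (space diagonal)
l = 7 ft, w = 5 ft, h = 9 ft
Visualize: the diagonal of the base, then a right triangle with that diagonal and the height.
Formula: d = sqrt(l^2 + w^2 + h^2)
l^2 + w^2 + h^2 = 49 + 25 + 81 = 155
d = sqrt(155)
d = 12.4499
12.4499 ft


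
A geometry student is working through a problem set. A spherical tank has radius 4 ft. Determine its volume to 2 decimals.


Shape: sphere
Radius r = 4 ft
Formula: V = (4/3) * pi * r^3
r^3 = 64
(4/3) * 64 = 85.333333
V = 85.333333 * pi
V = 268.08
268.08 ft^3


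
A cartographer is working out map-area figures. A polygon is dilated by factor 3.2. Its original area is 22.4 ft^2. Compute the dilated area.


Linear scale factor k = 3.2
Original area = 22.4 ft^2
Rule: under a linear scaling by k, areas scale by k^2.
k^2 = 3.2^2 = 10.24
New area = 22.4 * 10.24
New area = 229.376
229.376 ft^2


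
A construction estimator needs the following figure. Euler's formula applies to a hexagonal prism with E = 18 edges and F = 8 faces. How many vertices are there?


Polyhedron: hexagonal prism
Euler's formula for convex polyhedra: V - E + F = 2
Given: E = 18 edges and F = 8 faces
Solve for V:
V = 2 + E - F = 2 + 18 - 8 = 12
12 vertices


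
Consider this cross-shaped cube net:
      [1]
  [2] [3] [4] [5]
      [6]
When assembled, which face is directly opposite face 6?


Net: cross layout. Take square 3 as the base (bottom).
Fold the four squares in the horizontal row up around 3: 2 -> left, 4 -> right, 5 wraps to the top.
Fold 1 and 6 up from 3: 1 -> back, 6 -> front.
Opposite pairs are therefore: (1, 6), (2, 4), (3, 5).
Face 6 is opposite face 1.
face 1


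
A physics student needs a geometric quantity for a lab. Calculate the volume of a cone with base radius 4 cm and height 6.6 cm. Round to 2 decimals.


Shape: cone
Radius r = 4 cm, Height h = 6.6 cm
Formula: V = (1/3) * pi * r^2 * h
r^2 = 16
pi * r^2 * h = pi * 16 * 6.6 = 105.6 * pi
V = 105.6 * pi / 3
V = 110.58
110.58 cm^3


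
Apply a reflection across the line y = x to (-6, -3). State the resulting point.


Transformation: reflection
Original point: (-6, -3)
Rule for reflection over y = x: (x, y) -> (y, x)
Apply: (-6, -3) -> (-3, -6)
(-3, -6)


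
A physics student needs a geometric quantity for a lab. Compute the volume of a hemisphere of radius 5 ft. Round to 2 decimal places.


Shape: hemisphere (half of a sphere)
Radius r = 5 ft
Formula: V = (1/2) * (4/3) * pi * r^3 = (2/3) * pi * r^3
r^3 = 125
(2/3) * 125 = 83.333333
V = 83.333333 * pi
V = 261.8
261.8 ft^3


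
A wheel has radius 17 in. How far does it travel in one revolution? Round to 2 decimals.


Shape: circle
Radius r = 17 in
Formula: C = 2 * pi * r
C = 2 * pi * 17
C = 34 * pi
C = 106.81
106.81 in


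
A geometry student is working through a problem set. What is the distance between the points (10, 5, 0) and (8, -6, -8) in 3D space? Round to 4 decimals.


3D distance between two points
P1 = (10, 5, 0), P2 = (8, -6, -8)
Formula: d = sqrt((x2-x1)^2 + (y2-y1)^2 + (z2-z1)^2)
dx = 8 - 10 = -2
dy = -6 - 5 = -11
dz = -8 - 0 = -8
dx^2 + dy^2 + dz^2 = 4 + 121 + 64 = 189
d = sqrt(189)
d = 13.7477
13.7477 units


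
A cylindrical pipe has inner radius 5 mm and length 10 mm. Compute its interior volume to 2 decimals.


Shape: cylinder
Radius r = 5 mm, Height h = 10 mm
Formula: V = pi * r^2 * h
r^2 = 25
V = pi * 25 * 10
V = 250 * pi
V = 785.4
785.4 mm^3


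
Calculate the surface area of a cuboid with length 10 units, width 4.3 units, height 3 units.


Shape: rectangular prism
l = 10 units, w = 4.3 units, h = 3 units
Formula: SA = 2(lw + lh + wh)
lw = 43, lh = 30, wh = 12.9
lw + lh + wh = 85.9
SA = 2 * 85.9
SA = 171.8
171.8 units^2


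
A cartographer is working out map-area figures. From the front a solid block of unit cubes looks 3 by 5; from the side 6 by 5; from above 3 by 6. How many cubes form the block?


Orthographic views of a solid rectangular block:
Front view 3 x 5 -> length = 3, height = 5
Side view 6 x 5 -> width = 6, height = 5 (consistent)
Top view 3 x 6 -> confirms length = 3, width = 6
The block is 3 x 6 x 5.
Total unit cubes = 3 * 6 * 5 = 90
90 unit cubes


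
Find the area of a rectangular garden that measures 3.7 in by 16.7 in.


Shape: rectangle
Length l = 3.7 in, Width w = 16.7 in
Formula: A = l * w
A = 3.7 * 16.7
A = 61.79
61.79 in^2


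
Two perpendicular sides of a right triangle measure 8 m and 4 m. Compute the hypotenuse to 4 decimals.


Shape: right triangle
Legs a = 8 m, b = 4 m
Formula: c = sqrt(a^2 + b^2)
a^2 = 64, b^2 = 16
a^2 + b^2 = 80
c = sqrt(80)
c = 8.9443
8.9443 m


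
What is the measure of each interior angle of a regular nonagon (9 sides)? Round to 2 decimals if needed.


Shape: regular nonagon (9 sides)
Formula: interior angle = (n - 2) * 180 / n
(n - 2) = 7
(n - 2) * 180 = 1260
angle = 1260 / 9
angle = 140
140 degrees


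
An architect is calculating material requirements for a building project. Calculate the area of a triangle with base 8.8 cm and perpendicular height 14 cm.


Shape: triangle
Base b = 8.8 cm, Height h = 14 cm
Formula: A = (1/2) * b * h
A = 0.5 * 8.8 * 14
A = 0.5 * 123.2
A = 61.6
61.6 cm^2


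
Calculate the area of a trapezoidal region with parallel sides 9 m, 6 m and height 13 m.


Shape: trapezoid
Parallel sides a = 9 m, b = 6 m; Height h = 13 m
Formula: A = (a + b) * h / 2
a + b = 9 + 6 = 15
A = 15 * 13 / 2
A = 195 / 2
A = 97.5
97.5 m^2


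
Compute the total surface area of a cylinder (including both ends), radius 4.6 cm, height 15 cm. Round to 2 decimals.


Shape: closed cylinder
Radius r = 4.6 cm, Height h = 15 cm
Formula: SA = 2*pi*r^2 + 2*pi*r*h = 2*pi*r*(r + h)
r + h = 19.6
2 * r * (r + h) = 2 * 4.6 * 19.6 = 180.32
SA = 180.32 * pi
SA = 566.49
566.49 cm^2


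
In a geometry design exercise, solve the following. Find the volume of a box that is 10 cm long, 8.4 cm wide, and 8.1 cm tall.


Shape: rectangular prism
l = 10 cm, w = 8.4 cm, h = 8.1 cm
Formula: V = l * w * h
V = 10 * 8.4 * 8.1
V = 84 * 8.1
V = 680.4
680.4 cm^3


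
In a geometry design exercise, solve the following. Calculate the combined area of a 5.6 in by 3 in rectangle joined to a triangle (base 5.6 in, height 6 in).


Composite shape: rectangle + triangle
Rectangle area = 5.6 * 3 = 16.8
Triangle area = 0.5 * 5.6 * 6 = 16.8
Total = 16.8 + 16.8
Total = 33.6
33.6 in^2


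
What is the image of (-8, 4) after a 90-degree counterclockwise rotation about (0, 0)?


Transformation: rotation about the origin
Original point: (-8, 4)
Rule for 90 deg counterclockwise: (x, y) -> (-y, x)
Apply: (-8, 4) -> (-4, -8)
(-4, -8)


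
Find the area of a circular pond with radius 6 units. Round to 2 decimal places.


Shape: circle
Radius r = 6 units
Formula: A = pi * r^2
r^2 = 6^2 = 36
A = pi * 36
A = 113.1
113.1 units^2


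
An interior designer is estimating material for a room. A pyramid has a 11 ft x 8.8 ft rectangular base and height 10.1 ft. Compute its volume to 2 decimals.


Shape: rectangular pyramid
Base: 11 ft x 8.8 ft, Height h = 10.1 ft
Formula: V = (1/3) * base_area * h
base_area = 11 * 8.8 = 96.8
base_area * h = 96.8 * 10.1 = 977.68
V = 977.68 / 3
V = 325.89
325.89 ft^3


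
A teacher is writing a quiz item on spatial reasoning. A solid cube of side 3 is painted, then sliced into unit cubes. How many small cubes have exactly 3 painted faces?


Large cube: 3 x 3 x 3, cut into unit cubes.
Cubes with 3 painted faces are at the corners. A cube always has 8 corners.
Count = 8
8 unit cubes


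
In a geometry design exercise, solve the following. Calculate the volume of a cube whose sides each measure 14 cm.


Shape: cube
Side s = 14 cm
Formula: V = s^3
V = 14 * 14 * 14
V = 196 * 14
V = 2744
2744 cm^3


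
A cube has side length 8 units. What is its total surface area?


Shape: cube
Side s = 8 units
A cube has 6 square faces.
Formula: SA = 6 * s^2
s^2 = 64
SA = 6 * 64
SA = 384
384 units^2


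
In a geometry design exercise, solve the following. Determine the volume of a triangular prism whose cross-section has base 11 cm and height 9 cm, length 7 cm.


Shape: triangular prism
Triangle base = 11 cm, triangle height = 9 cm, prism length L = 7 cm
Formula: V = (1/2 * b * h_tri) * L
Cross-section area = 0.5 * 11 * 9 = 49.5
V = 49.5 * 7
V = 346.5
346.5 cm^3


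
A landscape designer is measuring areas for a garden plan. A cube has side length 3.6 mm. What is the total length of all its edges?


Shape: cube
Side s = 3.6 mm
A cube has 12 edges, all equal.
Formula: total edge length = 12 * s
Total = 12 * 3.6
Total = 43.2
43.2 mm


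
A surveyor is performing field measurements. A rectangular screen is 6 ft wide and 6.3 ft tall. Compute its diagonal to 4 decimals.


Shape: rectangle (diagonal via Pythagoras)
Sides: 6 ft and 6.3 ft
Formula: d = sqrt(l^2 + w^2)
l^2 = 36, w^2 = 39.69
l^2 + w^2 = 75.69
d = sqrt(75.69)
d = 8.7
8.7 ft


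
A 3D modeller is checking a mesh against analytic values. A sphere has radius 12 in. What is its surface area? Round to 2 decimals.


Shape: sphere
Radius r = 12 in
Formula: SA = 4 * pi * r^2
r^2 = 144
SA = 4 * pi * 144
SA = 576 * pi
SA = 1809.56
1809.56 in^2


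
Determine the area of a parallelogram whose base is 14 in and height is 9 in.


Shape: parallelogram
Base b = 14 in, Height h = 9 in
Formula: A = b * h
A = 14 * 9
A = 126
126 in^2


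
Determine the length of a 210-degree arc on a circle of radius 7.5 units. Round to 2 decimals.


Shape: circular arc
Radius r = 7.5 units, Angle = 210 degrees
Formula: L = (angle/360) * 2 * pi * r
2 * pi * r = 15 * pi
L = (210/360) * 15 * pi
L = 8.75 * pi
L = 27.49
27.49 units


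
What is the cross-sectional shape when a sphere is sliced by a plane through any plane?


Solid: sphere
Cutting plane: through any plane
Visualize the intersection of the plane with the solid's surface.
The boundary of the cut region is a circle.
circle


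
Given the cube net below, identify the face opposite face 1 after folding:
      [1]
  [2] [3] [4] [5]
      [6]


Net: cross layout. Take square 3 as the base (bottom).
Fold the four squares in the horizontal row up around 3: 2 -> left, 4 -> right, 5 wraps to the top.
Fold 1 and 6 up from 3: 1 -> back, 6 -> front.
Opposite pairs are therefore: (1, 6), (2, 4), (3, 5).
Face 1 is opposite face 6.
face 6


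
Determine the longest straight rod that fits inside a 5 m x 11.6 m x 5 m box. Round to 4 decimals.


Shape: rectangular box (space diagonal)
l = 5 m, w = 11.6 m, h = 5 m
Visualize: the diagonal of the base, then a right triangle with that diagonal and the height.
Formula: d = sqrt(l^2 + w^2 + h^2)
l^2 + w^2 + h^2 = 25 + 134.56 + 25 = 184.56
d = sqrt(184.56)
d = 13.5853
13.5853 m


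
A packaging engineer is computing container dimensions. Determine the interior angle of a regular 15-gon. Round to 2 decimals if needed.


Shape: regular pentadecagon (15 sides)
Formula: interior angle = (n - 2) * 180 / n
(n - 2) = 13
(n - 2) * 180 = 2340
angle = 2340 / 15
angle = 156
156 degrees


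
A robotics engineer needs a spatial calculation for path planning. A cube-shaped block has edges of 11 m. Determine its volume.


Shape: cube
Side s = 11 m
Formula: V = s^3
V = 11 * 11 * 11
V = 121 * 11
V = 1331
1331 m^3


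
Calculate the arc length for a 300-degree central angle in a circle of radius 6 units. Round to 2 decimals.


Shape: circular arc
Radius r = 6 units, Angle = 300 degrees
Formula: L = (angle/360) * 2 * pi * r
2 * pi * r = 12 * pi
L = (300/360) * 12 * pi
L = 10 * pi
L = 31.42
31.42 units


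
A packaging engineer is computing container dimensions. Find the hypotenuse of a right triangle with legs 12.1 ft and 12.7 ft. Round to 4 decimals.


Shape: right triangle
Legs a = 12.1 ft, b = 12.7 ft
Formula: c = sqrt(a^2 + b^2)
a^2 = 146.41, b^2 = 161.29
a^2 + b^2 = 307.7
c = sqrt(307.7)
c = 17.5414
17.5414 ft


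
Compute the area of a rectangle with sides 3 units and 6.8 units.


Shape: rectangle
Length l = 3 units, Width w = 6.8 units
Formula: A = l * w
A = 3 * 6.8
A = 20.4
20.4 units^2


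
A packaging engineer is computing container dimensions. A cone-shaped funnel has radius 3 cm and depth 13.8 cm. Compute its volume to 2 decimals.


Shape: cone
Radius r = 3 cm, Height h = 13.8 cm
Formula: V = (1/3) * pi * r^2 * h
r^2 = 9
pi * r^2 * h = pi * 9 * 13.8 = 124.2 * pi
V = 124.2 * pi / 3
V = 130.06
130.06 cm^3


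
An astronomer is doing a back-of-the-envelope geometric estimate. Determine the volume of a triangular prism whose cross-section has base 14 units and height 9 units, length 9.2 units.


Shape: triangular prism
Triangle base = 14 units, triangle height = 9 units, prism length L = 9.2 units
Formula: V = (1/2 * b * h_tri) * L
Cross-section area = 0.5 * 14 * 9 = 63
V = 63 * 9.2
V = 579.6
579.6 units^3


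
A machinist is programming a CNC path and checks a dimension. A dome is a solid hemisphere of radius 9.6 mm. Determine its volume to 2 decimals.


Shape: hemisphere (half of a sphere)
Radius r = 9.6 mm
Formula: V = (1/2) * (4/3) * pi * r^3 = (2/3) * pi * r^3
r^3 = 884.736
(2/3) * 884.736 = 589.824
V = 589.824 * pi
V = 1852.99
1852.99 mm^3


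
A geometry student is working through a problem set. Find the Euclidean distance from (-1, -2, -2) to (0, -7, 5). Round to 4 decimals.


3D distance between two points
P1 = (-1, -2, -2), P2 = (0, -7, 5)
Formula: d = sqrt((x2-x1)^2 + (y2-y1)^2 + (z2-z1)^2)
dx = 0 - -1 = 1
dy = -7 - -2 = -5
dz = 5 - -2 = 7
dx^2 + dy^2 + dz^2 = 1 + 25 + 49 = 75
d = sqrt(75)
d = 8.6603
8.6603 units


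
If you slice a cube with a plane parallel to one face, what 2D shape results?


Solid: cube
Cutting plane: parallel to one face
Visualize the intersection of the plane with the solid's surface.
The boundary of the cut region is a square.
square


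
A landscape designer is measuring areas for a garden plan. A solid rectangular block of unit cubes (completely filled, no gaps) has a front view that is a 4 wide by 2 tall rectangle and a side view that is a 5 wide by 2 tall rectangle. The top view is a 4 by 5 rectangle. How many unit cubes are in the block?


Orthographic views of a solid rectangular block:
Front view 4 x 2 -> length = 4, height = 2
Side view 5 x 2 -> width = 5, height = 2 (consistent)
Top view 4 x 5 -> confirms length = 4, width = 5
The block is 4 x 5 x 2.
Total unit cubes = 4 * 5 * 2 = 40
40 unit cubes


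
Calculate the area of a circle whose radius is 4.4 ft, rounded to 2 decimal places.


Shape: circle
Radius r = 4.4 ft
Formula: A = pi * r^2
r^2 = 4.4^2 = 19.36
A = pi * 19.36
A = 60.82
60.82 ft^2


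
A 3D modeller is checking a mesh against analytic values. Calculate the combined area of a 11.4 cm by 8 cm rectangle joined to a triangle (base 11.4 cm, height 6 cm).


Composite shape: rectangle + triangle
Rectangle area = 11.4 * 8 = 91.2
Triangle area = 0.5 * 11.4 * 6 = 34.2
Total = 91.2 + 34.2
Total = 125.4
125.4 cm^2


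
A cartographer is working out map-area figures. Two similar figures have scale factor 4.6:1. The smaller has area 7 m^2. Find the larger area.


Linear scale factor k = 4.6
Original area = 7 m^2
Rule: under a linear scaling by k, areas scale by k^2.
k^2 = 4.6^2 = 21.16
New area = 7 * 21.16
New area = 148.12
148.12 m^2


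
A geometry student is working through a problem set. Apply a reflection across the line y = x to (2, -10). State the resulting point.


Transformation: reflection
Original point: (2, -10)
Rule for reflection over y = x: (x, y) -> (y, x)
Apply: (2, -10) -> (-10, 2)
(-10, 2)


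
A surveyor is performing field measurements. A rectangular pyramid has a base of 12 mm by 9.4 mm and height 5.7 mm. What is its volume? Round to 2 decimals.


Shape: rectangular pyramid
Base: 12 mm x 9.4 mm, Height h = 5.7 mm
Formula: V = (1/3) * base_area * h
base_area = 12 * 9.4 = 112.8
base_area * h = 112.8 * 5.7 = 642.96
V = 642.96 / 3
V = 214.32
214.32 mm^3


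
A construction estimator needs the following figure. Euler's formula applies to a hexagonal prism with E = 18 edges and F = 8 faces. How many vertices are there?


Polyhedron: hexagonal prism
Euler's formula for convex polyhedra: V - E + F = 2
Given: E = 18 edges and F = 8 faces
Solve for V:
V = 2 + E - F = 2 + 18 - 8 = 12
12 vertices


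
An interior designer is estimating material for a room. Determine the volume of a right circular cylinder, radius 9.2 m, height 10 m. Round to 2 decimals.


Shape: cylinder
Radius r = 9.2 m, Height h = 10 m
Formula: V = pi * r^2 * h
r^2 = 84.64
V = pi * 84.64 * 10
V = 846.4 * pi
V = 2659.04
2659.04 m^3


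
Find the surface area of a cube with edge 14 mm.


Shape: cube
Side s = 14 mm
A cube has 6 square faces.
Formula: SA = 6 * s^2
s^2 = 196
SA = 6 * 196
SA = 1176
1176 mm^2


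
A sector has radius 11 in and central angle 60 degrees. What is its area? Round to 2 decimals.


Shape: circular sector
Radius r = 11 in, Angle = 60 degrees
Formula: A = (angle/360) * pi * r^2
r^2 = 121
Fraction of circle = 60/360
A = (60/360) * pi * 121
A = 20.166667 * pi
A = 63.36
63.36 in^2


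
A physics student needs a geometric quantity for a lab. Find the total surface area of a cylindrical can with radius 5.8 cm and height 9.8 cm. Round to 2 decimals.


Shape: closed cylinder
Radius r = 5.8 cm, Height h = 9.8 cm
Formula: SA = 2*pi*r^2 + 2*pi*r*h = 2*pi*r*(r + h)
r + h = 15.6
2 * r * (r + h) = 2 * 5.8 * 15.6 = 180.96
SA = 180.96 * pi
SA = 568.5
568.5 cm^2


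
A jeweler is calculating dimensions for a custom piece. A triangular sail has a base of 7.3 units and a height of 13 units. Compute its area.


Shape: triangle
Base b = 7.3 units, Height h = 13 units
Formula: A = (1/2) * b * h
A = 0.5 * 7.3 * 13
A = 0.5 * 94.9
A = 47.45
47.45 units^2


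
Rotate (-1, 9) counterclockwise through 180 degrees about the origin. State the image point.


Transformation: rotation about the origin
Original point: (-1, 9)
Rule for 180 deg: (x, y) -> (-x, -y)
Apply: (-1, 9) -> (1, -9)
(1, -9)


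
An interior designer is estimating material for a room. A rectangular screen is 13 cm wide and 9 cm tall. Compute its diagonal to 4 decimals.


Shape: rectangle (diagonal via Pythagoras)
Sides: 13 cm and 9 cm
Formula: d = sqrt(l^2 + w^2)
l^2 = 169, w^2 = 81
l^2 + w^2 = 250
d = sqrt(250)
d = 15.8114
15.8114 cm


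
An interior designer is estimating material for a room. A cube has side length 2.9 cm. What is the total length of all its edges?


Shape: cube
Side s = 2.9 cm
A cube has 12 edges, all equal.
Formula: total edge length = 12 * s
Total = 12 * 2.9
Total = 34.8
34.8 cm


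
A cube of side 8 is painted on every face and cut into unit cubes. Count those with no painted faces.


Large cube: 8 x 8 x 8, cut into unit cubes.
n = 8, so n - 2 = 6
Unpainted cubes form the interior (n - 2)^3 block.
(n - 2)^3 = 6^3 = 216
216 unit cubes


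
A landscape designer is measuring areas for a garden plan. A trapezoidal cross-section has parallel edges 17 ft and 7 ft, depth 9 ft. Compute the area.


Shape: trapezoid
Parallel sides a = 17 ft, b = 7 ft; Height h = 9 ft
Formula: A = (a + b) * h / 2
a + b = 17 + 7 = 24
A = 24 * 9 / 2
A = 216 / 2
A = 108
108 ft^2


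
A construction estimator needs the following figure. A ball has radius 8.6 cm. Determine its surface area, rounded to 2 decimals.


Shape: sphere
Radius r = 8.6 cm
Formula: SA = 4 * pi * r^2
r^2 = 73.96
SA = 4 * pi * 73.96
SA = 295.84 * pi
SA = 929.41
929.41 cm^2


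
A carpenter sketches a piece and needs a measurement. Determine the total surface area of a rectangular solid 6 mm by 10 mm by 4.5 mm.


Shape: rectangular prism
l = 6 mm, w = 10 mm, h = 4.5 mm
Formula: SA = 2(lw + lh + wh)
lw = 60, lh = 27, wh = 45
lw + lh + wh = 132
SA = 2 * 132
SA = 264
264 mm^2


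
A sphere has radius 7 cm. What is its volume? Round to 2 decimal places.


Shape: sphere
Radius r = 7 cm
Formula: V = (4/3) * pi * r^3
r^3 = 343
(4/3) * 343 = 457.333333
V = 457.333333 * pi
V = 1436.76
1436.76 cm^3


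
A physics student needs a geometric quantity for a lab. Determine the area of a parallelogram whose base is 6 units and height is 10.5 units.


Shape: parallelogram
Base b = 6 units, Height h = 10.5 units
Formula: A = b * h
A = 6 * 10.5
A = 63
63 units^2


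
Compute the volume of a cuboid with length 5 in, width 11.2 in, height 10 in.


Shape: rectangular prism
l = 5 in, w = 11.2 in, h = 10 in
Formula: V = l * w * h
V = 5 * 11.2 * 10
V = 56 * 10
V = 560
560 in^3


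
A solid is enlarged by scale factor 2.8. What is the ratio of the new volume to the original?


Linear scale factor k = 2.8
Rule: under a linear scaling by k, volumes scale by k^3.
k^3 = 2.8 * 2.8 * 2.8
k^3 = 7.84 * 2.8
k^3 = 21.952
Volume scales by a factor of 21.952.
21.952 (dimensionless)


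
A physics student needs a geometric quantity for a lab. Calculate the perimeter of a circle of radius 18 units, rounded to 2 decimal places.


Shape: circle
Radius r = 18 units
Formula: C = 2 * pi * r
C = 2 * pi * 18
C = 36 * pi
C = 113.1
113.1 units


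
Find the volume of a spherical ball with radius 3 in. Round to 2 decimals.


Shape: sphere
Radius r = 3 in
Formula: V = (4/3) * pi * r^3
r^3 = 27
(4/3) * 27 = 36
V = 36 * pi
V = 113.1
113.1 in^3


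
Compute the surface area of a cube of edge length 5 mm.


Shape: cube
Side s = 5 mm
A cube has 6 square faces.
Formula: SA = 6 * s^2
s^2 = 25
SA = 6 * 25
SA = 150
150 mm^2


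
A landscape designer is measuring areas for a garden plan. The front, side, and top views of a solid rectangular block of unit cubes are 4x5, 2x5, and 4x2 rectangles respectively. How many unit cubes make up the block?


Orthographic views of a solid rectangular block:
Front view 4 x 5 -> length = 4, height = 5
Side view 2 x 5 -> width = 2, height = 5 (consistent)
Top view 4 x 2 -> confirms length = 4, width = 2
The block is 4 x 2 x 5.
Total unit cubes = 4 * 2 * 5 = 40
40 unit cubes


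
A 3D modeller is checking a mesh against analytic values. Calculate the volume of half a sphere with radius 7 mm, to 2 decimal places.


Shape: hemisphere (half of a sphere)
Radius r = 7 mm
Formula: V = (1/2) * (4/3) * pi * r^3 = (2/3) * pi * r^3
r^3 = 343
(2/3) * 343 = 228.666667
V = 228.666667 * pi
V = 718.38
718.38 mm^3


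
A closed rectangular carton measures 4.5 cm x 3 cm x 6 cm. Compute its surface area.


Shape: rectangular prism
l = 4.5 cm, w = 3 cm, h = 6 cm
Formula: SA = 2(lw + lh + wh)
lw = 13.5, lh = 27, wh = 18
lw + lh + wh = 58.5
SA = 2 * 58.5
SA = 117
117 cm^2


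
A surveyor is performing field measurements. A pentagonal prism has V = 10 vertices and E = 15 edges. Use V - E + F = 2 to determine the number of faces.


Polyhedron: pentagonal prism
Euler's formula for convex polyhedra: V - E + F = 2
Given: V = 10 vertices and E = 15 edges
Solve for F:
F = 2 + E - V = 2 + 15 - 10 = 7
7 faces


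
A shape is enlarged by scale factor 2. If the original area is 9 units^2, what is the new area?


Linear scale factor k = 2
Original area = 9 units^2
Rule: under a linear scaling by k, areas scale by k^2.
k^2 = 2^2 = 4
New area = 9 * 4
New area = 36
36 units^2


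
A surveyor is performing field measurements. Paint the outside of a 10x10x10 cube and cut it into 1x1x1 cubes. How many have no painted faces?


Large cube: 10 x 10 x 10, cut into unit cubes.
n = 10, so n - 2 = 8
Unpainted cubes form the interior (n - 2)^3 block.
(n - 2)^3 = 8^3 = 512
512 unit cubes


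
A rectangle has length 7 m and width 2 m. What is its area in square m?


Shape: rectangle
Length l = 7 m, Width w = 2 m
Formula: A = l * w
A = 7 * 2
A = 14
14 m^2


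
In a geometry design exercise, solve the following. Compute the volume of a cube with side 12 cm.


Shape: cube
Side s = 12 cm
Formula: V = s^3
V = 12 * 12 * 12
V = 144 * 12
V = 1728
1728 cm^3


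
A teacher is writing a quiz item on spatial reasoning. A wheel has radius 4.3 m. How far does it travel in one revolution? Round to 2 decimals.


Shape: circle
Radius r = 4.3 m
Formula: C = 2 * pi * r
C = 2 * pi * 4.3
C = 8.6 * pi
C = 27.02
27.02 m


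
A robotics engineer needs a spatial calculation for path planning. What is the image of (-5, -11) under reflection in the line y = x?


Transformation: reflection
Original point: (-5, -11)
Rule for reflection over y = x: (x, y) -> (y, x)
Apply: (-5, -11) -> (-11, -5)
(-11, -5)


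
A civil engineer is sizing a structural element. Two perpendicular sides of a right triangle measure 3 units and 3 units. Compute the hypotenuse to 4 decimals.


Shape: right triangle
Legs a = 3 units, b = 3 units
Formula: c = sqrt(a^2 + b^2)
a^2 = 9, b^2 = 9
a^2 + b^2 = 18
c = sqrt(18)
c = 4.2426
4.2426 units


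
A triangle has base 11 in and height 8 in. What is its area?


Shape: triangle
Base b = 11 in, Height h = 8 in
Formula: A = (1/2) * b * h
A = 0.5 * 11 * 8
A = 0.5 * 88
A = 44
44 in^2


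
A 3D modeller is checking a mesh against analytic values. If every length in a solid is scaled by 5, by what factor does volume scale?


Linear scale factor k = 5
Rule: under a linear scaling by k, volumes scale by k^3.
k^3 = 5 * 5 * 5
k^3 = 25 * 5
k^3 = 125
Volume scales by a factor of 125.
125 (dimensionless)


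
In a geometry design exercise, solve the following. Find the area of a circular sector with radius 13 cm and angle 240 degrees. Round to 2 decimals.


Shape: circular sector
Radius r = 13 cm, Angle = 240 degrees
Formula: A = (angle/360) * pi * r^2
r^2 = 169
Fraction of circle = 240/360
A = (240/360) * pi * 169
A = 112.666667 * pi
A = 353.95
353.95 cm^2


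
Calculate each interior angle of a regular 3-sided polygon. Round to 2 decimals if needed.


Shape: regular triangle (3 sides)
Formula: interior angle = (n - 2) * 180 / n
(n - 2) = 1
(n - 2) * 180 = 180
angle = 180 / 3
angle = 60
60 degrees


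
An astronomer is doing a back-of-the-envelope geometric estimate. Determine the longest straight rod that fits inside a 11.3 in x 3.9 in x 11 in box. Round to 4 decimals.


Shape: rectangular box (space diagonal)
l = 11.3 in, w = 3.9 in, h = 11 in
Visualize: the diagonal of the base, then a right triangle with that diagonal and the height.
Formula: d = sqrt(l^2 + w^2 + h^2)
l^2 + w^2 + h^2 = 127.69 + 15.21 + 121 = 263.9
d = sqrt(263.9)
d = 16.245
16.245 in


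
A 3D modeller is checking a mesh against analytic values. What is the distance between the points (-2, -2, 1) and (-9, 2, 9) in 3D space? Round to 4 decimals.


3D distance between two points
P1 = (-2, -2, 1), P2 = (-9, 2, 9)
Formula: d = sqrt((x2-x1)^2 + (y2-y1)^2 + (z2-z1)^2)
dx = -9 - -2 = -7
dy = 2 - -2 = 4
dz = 9 - 1 = 8
dx^2 + dy^2 + dz^2 = 49 + 16 + 64 = 129
d = sqrt(129)
d = 11.3578
11.3578 units


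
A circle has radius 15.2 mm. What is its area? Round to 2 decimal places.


Shape: circle
Radius r = 15.2 mm
Formula: A = pi * r^2
r^2 = 15.2^2 = 231.04
A = pi * 231.04
A = 725.83
725.83 mm^2


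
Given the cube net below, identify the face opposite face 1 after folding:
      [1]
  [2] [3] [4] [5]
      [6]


Net: cross layout. Take square 3 as the base (bottom).
Fold the four squares in the horizontal row up around 3: 2 -> left, 4 -> right, 5 wraps to the top.
Fold 1 and 6 up from 3: 1 -> back, 6 -> front.
Opposite pairs are therefore: (1, 6), (2, 4), (3, 5).
Face 1 is opposite face 6.
face 6


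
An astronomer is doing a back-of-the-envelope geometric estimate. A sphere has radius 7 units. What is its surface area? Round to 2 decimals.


Shape: sphere
Radius r = 7 units
Formula: SA = 4 * pi * r^2
r^2 = 49
SA = 4 * pi * 49
SA = 196 * pi
SA = 615.75
615.75 units^2


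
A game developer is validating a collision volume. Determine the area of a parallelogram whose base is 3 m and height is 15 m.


Shape: parallelogram
Base b = 3 m, Height h = 15 m
Formula: A = b * h
A = 3 * 15
A = 45
45 m^2


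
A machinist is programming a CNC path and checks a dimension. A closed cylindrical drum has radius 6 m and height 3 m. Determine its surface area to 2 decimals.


Shape: closed cylinder
Radius r = 6 m, Height h = 3 m
Formula: SA = 2*pi*r^2 + 2*pi*r*h = 2*pi*r*(r + h)
r + h = 9
2 * r * (r + h) = 2 * 6 * 9 = 108
SA = 108 * pi
SA = 339.29
339.29 m^2


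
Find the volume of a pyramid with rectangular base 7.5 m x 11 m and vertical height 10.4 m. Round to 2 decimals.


Shape: rectangular pyramid
Base: 7.5 m x 11 m, Height h = 10.4 m
Formula: V = (1/3) * base_area * h
base_area = 7.5 * 11 = 82.5
base_area * h = 82.5 * 10.4 = 858
V = 858 / 3
V = 286
286 m^3


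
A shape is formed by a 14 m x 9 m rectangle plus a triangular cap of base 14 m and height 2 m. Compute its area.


Composite shape: rectangle + triangle
Rectangle area = 14 * 9 = 126
Triangle area = 0.5 * 14 * 2 = 14
Total = 126 + 14
Total = 140
140 m^2


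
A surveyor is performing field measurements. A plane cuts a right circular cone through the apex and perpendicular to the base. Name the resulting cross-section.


Solid: right circular cone
Cutting plane: through the apex and perpendicular to the base
Visualize the intersection of the plane with the solid's surface.
The boundary of the cut region is a isosceles triangle.
isosceles triangle


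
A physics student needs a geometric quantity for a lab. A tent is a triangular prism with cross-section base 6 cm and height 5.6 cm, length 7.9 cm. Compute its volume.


Shape: triangular prism
Triangle base = 6 cm, triangle height = 5.6 cm, prism length L = 7.9 cm
Formula: V = (1/2 * b * h_tri) * L
Cross-section area = 0.5 * 6 * 5.6 = 16.8
V = 16.8 * 7.9
V = 132.72
132.72 cm^3


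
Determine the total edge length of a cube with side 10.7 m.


Shape: cube
Side s = 10.7 m
A cube has 12 edges, all equal.
Formula: total edge length = 12 * s
Total = 12 * 10.7
Total = 128.4
128.4 m


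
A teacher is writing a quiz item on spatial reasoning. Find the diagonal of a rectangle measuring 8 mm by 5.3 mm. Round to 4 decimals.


Shape: rectangle (diagonal via Pythagoras)
Sides: 8 mm and 5.3 mm
Formula: d = sqrt(l^2 + w^2)
l^2 = 64, w^2 = 28.09
l^2 + w^2 = 92.09
d = sqrt(92.09)
d = 9.5964
9.5964 mm


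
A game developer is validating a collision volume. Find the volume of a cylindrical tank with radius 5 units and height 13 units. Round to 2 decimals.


Shape: cylinder
Radius r = 5 units, Height h = 13 units
Formula: V = pi * r^2 * h
r^2 = 25
V = pi * 25 * 13
V = 325 * pi
V = 1021.02
1021.02 units^3


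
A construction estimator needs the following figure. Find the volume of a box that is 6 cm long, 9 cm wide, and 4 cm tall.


Shape: rectangular prism
l = 6 cm, w = 9 cm, h = 4 cm
Formula: V = l * w * h
V = 6 * 9 * 4
V = 54 * 4
V = 216
216 cm^3
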